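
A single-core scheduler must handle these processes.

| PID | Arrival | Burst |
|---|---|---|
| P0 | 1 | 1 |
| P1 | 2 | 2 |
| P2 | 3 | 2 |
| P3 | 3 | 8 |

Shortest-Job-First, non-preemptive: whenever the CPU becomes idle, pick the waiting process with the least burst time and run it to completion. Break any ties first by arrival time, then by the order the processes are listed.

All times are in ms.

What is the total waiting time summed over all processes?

Timeline: | idle 0-1 | P0 1-2 | P1 2-4 | P2 4-6 | P3 6-14 |
Completion: P0=2  P1=4  P2=6  P3=14
Waiting = turnaround − burst: P0=0, P1=0, P2=1, P3=3
Total waiting = 0 + 0 + 1 + 3 = 4

4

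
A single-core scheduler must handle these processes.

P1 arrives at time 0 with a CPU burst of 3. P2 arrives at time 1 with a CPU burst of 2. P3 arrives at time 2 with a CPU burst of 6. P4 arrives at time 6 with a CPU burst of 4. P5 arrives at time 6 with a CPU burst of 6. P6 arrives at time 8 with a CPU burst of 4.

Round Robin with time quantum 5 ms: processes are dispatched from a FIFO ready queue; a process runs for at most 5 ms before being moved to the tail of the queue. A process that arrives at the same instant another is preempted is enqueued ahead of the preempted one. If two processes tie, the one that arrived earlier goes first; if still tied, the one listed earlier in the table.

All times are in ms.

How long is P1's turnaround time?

Schedule: | P1 0-3 | P2 3-5 | P3 5-10 | P4 10-14 | P5 14-19 | P6 19-23 | P3 23-24 | P5 24-25 |
Completion: P1=3  P2=5  P3=24  P4=14  P5=25  P6=23
Turnaround(P1) = completion − arrival = 3 − 0 = 3

3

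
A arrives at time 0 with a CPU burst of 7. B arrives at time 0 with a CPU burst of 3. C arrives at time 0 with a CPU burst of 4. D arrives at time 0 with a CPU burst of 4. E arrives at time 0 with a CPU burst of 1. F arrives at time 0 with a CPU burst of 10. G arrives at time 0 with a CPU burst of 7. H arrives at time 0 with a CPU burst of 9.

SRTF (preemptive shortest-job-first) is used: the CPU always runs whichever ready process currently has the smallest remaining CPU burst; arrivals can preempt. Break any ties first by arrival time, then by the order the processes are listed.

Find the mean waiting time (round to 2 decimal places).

Gantt: | E 0-1 | B 1-4 | C 4-8 | D 8-12 | A 12-19 | G 19-26 | H 26-35 | F 35-45 |
Completion: A=19  B=4  C=8  D=12  E=1  F=45  G=26  H=35
Waiting times: A=12, B=1, C=4, D=8, E=0, F=35, G=19, H=26
Average waiting = (12+1+4+8+0+35+19+26) / 8 = 105/8 = 13.13

13.13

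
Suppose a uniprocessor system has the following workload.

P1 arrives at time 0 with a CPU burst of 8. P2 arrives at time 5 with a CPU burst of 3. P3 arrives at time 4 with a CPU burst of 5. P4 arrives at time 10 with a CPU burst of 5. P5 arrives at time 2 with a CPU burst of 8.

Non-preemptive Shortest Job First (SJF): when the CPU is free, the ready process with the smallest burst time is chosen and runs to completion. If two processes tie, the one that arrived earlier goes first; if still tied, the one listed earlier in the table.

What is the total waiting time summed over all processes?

Schedule: | P1 0-8 | P2 8-11 | P3 11-16 | P4 16-21 | P5 21-29 |
Completion: P1=8  P2=11  P3=16  P4=21  P5=29
Turnaround (C−A): P1=8  P2=6  P3=12  P4=11  P5=27
Waiting = turnaround − burst: P1=0, P2=3, P3=7, P4=6, P5=19
Total waiting = 0 + 3 + 7 + 6 + 19 = 35

35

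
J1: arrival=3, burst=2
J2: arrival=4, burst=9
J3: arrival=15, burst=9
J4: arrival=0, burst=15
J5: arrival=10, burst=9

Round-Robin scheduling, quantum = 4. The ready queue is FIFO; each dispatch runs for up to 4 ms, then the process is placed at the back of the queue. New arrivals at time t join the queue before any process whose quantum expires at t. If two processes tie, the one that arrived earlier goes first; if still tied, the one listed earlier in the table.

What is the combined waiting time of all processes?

90

Schedule: | J4 0-4 | J1 4-6 | J2 6-10 | J4 10-14 | J5 14-18 | J2 18-22 | J4 22-26 | J3 26-30 | J5 30-34 | J2 34-35 | J4 35-38 | J3 38-42 | J5 42-43 | J3 43-44 |
Completion: J1=6  J2=35  J3=44  J4=38  J5=43
Turnaround (C−A): J1=3  J2=31  J3=29  J4=38  J5=33
Waiting = turnaround − burst: J1=1, J2=22, J3=20, J4=23, J5=24
Total waiting = 1 + 22 + 20 + 23 + 24 = 90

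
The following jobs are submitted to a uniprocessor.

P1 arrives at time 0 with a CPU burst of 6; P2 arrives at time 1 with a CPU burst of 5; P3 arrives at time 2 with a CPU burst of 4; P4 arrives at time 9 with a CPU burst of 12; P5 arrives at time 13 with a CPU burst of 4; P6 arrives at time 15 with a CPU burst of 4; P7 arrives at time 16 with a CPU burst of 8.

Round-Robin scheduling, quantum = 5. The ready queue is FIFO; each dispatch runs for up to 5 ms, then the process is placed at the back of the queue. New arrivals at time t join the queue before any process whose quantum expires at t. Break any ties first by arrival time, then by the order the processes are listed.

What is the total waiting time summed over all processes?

76

Gantt: | P1 0-5 | P2 5-10 | P3 10-14 | P1 14-15 | P4 15-20 | P5 20-24 | P6 24-28 | P7 28-33 | P4 33-38 | P7 38-41 | P4 41-43 |
Completion: P1=15  P2=10  P3=14  P4=43  P5=24  P6=28  P7=41
Turnaround (C−A): P1=15  P2=9  P3=12  P4=34  P5=11  P6=13  P7=25
Waiting = turnaround − burst: P1=9, P2=4, P3=8, P4=22, P5=7, P6=9, P7=17
Total waiting = 9 + 4 + 8 + 22 + 7 + 9 + 17 = 76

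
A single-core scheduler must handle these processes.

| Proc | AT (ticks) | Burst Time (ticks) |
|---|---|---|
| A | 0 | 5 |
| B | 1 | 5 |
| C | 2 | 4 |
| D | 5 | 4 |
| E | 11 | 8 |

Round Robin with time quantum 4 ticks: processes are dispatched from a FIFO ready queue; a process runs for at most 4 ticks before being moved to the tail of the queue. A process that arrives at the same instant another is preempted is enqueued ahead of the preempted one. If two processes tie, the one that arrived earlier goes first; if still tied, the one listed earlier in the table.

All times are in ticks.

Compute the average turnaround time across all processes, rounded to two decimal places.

13.40

Gantt: | A 0-4 | B 4-8 | C 8-12 | A 12-13 | D 13-17 | B 17-18 | E 18-26 |
Completion: A=13  B=18  C=12  D=17  E=26
Turnaround (C−A): A=13  B=17  C=10  D=12  E=15
Turnaround times: A=13, B=17, C=10, D=12, E=15
Average turnaround = (13+17+10+12+15) / 5 = 67/5 = 13.40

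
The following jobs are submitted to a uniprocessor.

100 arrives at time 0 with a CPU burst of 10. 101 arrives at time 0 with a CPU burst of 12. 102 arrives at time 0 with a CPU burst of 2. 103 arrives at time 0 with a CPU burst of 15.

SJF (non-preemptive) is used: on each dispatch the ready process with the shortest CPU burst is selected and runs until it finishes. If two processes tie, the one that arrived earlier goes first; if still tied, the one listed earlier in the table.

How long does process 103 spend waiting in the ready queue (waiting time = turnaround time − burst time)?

Timeline: | 102 0-2 | 100 2-12 | 101 12-24 | 103 24-39 |
Completion: 100=12  101=24  102=2  103=39
Turnaround (C−A): 100=12  101=24  102=2  103=39
Waiting(103) = turnaround − burst = 39 − 15 = 24

24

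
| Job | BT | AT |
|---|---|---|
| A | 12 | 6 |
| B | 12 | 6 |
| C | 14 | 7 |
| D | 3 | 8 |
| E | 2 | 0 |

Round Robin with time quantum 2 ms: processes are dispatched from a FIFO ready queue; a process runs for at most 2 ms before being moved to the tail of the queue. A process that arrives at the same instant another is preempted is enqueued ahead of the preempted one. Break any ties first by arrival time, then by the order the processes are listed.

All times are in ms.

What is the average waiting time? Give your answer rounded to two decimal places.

16.80

Timeline: | E 0-2 | idle 2-6 | A 6-8 | B 8-10 | C 10-12 | D 12-14 | A 14-16 | B 16-18 | C 18-20 | D 20-21 | A 21-23 | B 23-25 | C 25-27 | A 27-29 | B 29-31 | C 31-33 | A 33-35 | B 35-37 | C 37-39 | A 39-41 | B 41-43 | C 43-47 |
Completion: A=41  B=43  C=47  D=21  E=2
Turnaround (C−A): A=35  B=37  C=40  D=13  E=2
Waiting times: A=23, B=25, C=26, D=10, E=0
Average waiting = (23+25+26+10+0) / 5 = 84/5 = 16.80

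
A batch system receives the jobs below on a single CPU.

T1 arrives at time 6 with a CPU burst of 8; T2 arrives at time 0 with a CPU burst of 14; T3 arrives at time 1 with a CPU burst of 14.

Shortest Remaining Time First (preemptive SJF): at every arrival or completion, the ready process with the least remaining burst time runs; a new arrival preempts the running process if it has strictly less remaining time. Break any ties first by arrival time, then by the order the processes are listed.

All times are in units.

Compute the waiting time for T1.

8

Schedule: | T2 0-14 | T1 14-22 | T3 22-36 |
Completion: T1=22  T2=14  T3=36
Waiting(T1) = turnaround − burst = 16 − 8 = 8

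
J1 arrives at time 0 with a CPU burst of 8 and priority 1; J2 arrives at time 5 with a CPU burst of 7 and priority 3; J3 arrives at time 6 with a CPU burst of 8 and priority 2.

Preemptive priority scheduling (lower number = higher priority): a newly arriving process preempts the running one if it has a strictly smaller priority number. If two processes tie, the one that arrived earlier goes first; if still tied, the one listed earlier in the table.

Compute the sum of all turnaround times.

36

Timeline: | J1 0-8 | J3 8-16 | J2 16-23 |
Completion: J1=8  J2=23  J3=16
Turnaround = completion − arrival: J1=8, J2=18, J3=10
Total turnaround = 8 + 18 + 10 = 36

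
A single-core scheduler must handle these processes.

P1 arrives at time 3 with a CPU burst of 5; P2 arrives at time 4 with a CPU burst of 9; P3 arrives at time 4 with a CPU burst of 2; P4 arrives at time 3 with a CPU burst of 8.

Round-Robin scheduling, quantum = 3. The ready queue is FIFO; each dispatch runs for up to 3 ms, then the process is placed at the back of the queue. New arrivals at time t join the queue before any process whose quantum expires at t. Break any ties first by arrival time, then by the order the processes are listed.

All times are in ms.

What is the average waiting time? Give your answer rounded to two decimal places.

Gantt: | idle 0-3 | P1 3-6 | P4 6-9 | P2 9-12 | P3 12-14 | P1 14-16 | P4 16-19 | P2 19-22 | P4 22-24 | P2 24-27 |
Completion: P1=16  P2=27  P3=14  P4=24
Turnaround (C−A): P1=13  P2=23  P3=10  P4=21
Waiting times: P1=8, P2=14, P3=8, P4=13
Average waiting = (8+14+8+13) / 4 = 43/4 = 10.75

10.75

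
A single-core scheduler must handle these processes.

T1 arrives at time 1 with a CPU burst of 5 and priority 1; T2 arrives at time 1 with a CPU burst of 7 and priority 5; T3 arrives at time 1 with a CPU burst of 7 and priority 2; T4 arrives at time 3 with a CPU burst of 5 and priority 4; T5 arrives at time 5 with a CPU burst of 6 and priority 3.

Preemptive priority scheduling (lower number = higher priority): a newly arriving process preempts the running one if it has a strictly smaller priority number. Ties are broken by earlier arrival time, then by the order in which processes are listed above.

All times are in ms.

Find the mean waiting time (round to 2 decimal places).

10.40

Gantt: | idle 0-1 | T1 1-6 | T3 6-13 | T5 13-19 | T4 19-24 | T2 24-31 |
Completion: T1=6  T2=31  T3=13  T4=24  T5=19
Turnaround (C−A): T1=5  T2=30  T3=12  T4=21  T5=14
Waiting times: T1=0, T2=23, T3=5, T4=16, T5=8
Average waiting = (0+23+5+16+8) / 5 = 52/5 = 10.40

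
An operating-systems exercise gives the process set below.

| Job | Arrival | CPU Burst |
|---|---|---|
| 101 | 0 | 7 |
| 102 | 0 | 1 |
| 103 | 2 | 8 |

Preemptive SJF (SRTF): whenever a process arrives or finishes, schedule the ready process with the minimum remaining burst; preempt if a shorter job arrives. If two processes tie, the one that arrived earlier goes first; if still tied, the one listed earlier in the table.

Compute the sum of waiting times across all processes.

Timeline: | 102 0-1 | 101 1-8 | 103 8-16 |
Completion: 101=8  102=1  103=16
Turnaround (C−A): 101=8  102=1  103=14
Waiting = turnaround − burst: 101=1, 102=0, 103=6
Total waiting = 1 + 0 + 6 = 7

7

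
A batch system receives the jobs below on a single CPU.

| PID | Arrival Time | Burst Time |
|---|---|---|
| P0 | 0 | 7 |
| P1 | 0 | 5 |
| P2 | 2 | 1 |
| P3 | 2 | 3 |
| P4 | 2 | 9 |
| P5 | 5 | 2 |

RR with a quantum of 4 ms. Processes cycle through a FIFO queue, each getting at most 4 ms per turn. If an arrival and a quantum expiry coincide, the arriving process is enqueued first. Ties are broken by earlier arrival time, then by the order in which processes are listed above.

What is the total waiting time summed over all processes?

72

Gantt: | P0 0-4 | P1 4-8 | P2 8-9 | P3 9-12 | P4 12-16 | P0 16-19 | P5 19-21 | P1 21-22 | P4 22-27 |
Completion: P0=19  P1=22  P2=9  P3=12  P4=27  P5=21
Turnaround (C−A): P0=19  P1=22  P2=7  P3=10  P4=25  P5=16
Waiting = turnaround − burst: P0=12, P1=17, P2=6, P3=7, P4=16, P5=14
Total waiting = 12 + 17 + 6 + 7 + 16 + 14 = 72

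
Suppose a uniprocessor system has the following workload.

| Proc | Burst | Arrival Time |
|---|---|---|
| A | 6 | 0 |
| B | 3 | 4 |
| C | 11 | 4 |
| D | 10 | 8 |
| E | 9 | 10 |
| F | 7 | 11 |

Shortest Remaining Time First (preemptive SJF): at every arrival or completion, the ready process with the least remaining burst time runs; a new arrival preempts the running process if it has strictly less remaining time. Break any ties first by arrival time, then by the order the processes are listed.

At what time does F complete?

18

Gantt: | A 0-6 | B 6-9 | D 9-11 | F 11-18 | D 18-26 | E 26-35 | C 35-46 |
Completion: A=6  B=9  C=46  D=26  E=35  F=18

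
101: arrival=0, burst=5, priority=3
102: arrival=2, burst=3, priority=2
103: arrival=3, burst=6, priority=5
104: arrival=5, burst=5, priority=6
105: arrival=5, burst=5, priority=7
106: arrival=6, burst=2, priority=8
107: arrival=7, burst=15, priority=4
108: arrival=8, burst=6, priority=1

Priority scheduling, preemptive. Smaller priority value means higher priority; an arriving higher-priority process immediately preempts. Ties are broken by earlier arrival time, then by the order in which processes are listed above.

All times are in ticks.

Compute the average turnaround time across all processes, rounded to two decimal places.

Schedule: | 101 0-2 | 102 2-5 | 101 5-8 | 108 8-14 | 107 14-29 | 103 29-35 | 104 35-40 | 105 40-45 | 106 45-47 |
Completion: 101=8  102=5  103=35  104=40  105=45  106=47  107=29  108=14
Turnaround (C−A): 101=8  102=3  103=32  104=35  105=40  106=41  107=22  108=6
Turnaround times: 101=8, 102=3, 103=32, 104=35, 105=40, 106=41, 107=22, 108=6
Average turnaround = (8+3+32+35+40+41+22+6) / 8 = 187/8 = 23.38

23.38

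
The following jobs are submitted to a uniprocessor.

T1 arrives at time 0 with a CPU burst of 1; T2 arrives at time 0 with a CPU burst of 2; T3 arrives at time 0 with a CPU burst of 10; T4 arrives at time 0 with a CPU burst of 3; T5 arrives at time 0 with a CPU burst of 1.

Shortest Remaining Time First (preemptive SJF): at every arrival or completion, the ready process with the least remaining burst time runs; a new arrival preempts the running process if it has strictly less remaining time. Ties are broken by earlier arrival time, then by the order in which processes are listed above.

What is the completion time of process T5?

Schedule: | T1 0-1 | T5 1-2 | T2 2-4 | T4 4-7 | T3 7-17 |
Completion: T1=1  T2=4  T3=17  T4=7  T5=2

2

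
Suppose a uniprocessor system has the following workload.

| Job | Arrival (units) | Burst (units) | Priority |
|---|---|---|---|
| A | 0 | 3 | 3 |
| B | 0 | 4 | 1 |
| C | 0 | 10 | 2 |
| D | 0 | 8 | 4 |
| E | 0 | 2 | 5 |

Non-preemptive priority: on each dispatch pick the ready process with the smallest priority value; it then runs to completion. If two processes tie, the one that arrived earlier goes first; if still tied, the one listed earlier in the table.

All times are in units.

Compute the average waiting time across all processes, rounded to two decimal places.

Gantt: | B 0-4 | C 4-14 | A 14-17 | D 17-25 | E 25-27 |
Completion: A=17  B=4  C=14  D=25  E=27
Turnaround (C−A): A=17  B=4  C=14  D=25  E=27
Waiting times: A=14, B=0, C=4, D=17, E=25
Average waiting = (14+0+4+17+25) / 5 = 60/5 = 12.00

12.00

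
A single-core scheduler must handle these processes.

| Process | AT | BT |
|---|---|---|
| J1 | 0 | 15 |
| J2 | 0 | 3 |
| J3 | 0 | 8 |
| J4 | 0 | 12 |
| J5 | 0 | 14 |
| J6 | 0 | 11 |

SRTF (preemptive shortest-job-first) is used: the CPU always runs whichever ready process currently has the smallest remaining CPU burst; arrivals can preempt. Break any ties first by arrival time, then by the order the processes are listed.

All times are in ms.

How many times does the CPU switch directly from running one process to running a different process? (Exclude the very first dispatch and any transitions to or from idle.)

5

Gantt: | J2 0-3 | J3 3-11 | J6 11-22 | J4 22-34 | J5 34-48 | J1 48-63 |
Completion: J1=63  J2=3  J3=11  J4=34  J5=48  J6=22
Turnaround (C−A): J1=63  J2=3  J3=11  J4=34  J5=48  J6=22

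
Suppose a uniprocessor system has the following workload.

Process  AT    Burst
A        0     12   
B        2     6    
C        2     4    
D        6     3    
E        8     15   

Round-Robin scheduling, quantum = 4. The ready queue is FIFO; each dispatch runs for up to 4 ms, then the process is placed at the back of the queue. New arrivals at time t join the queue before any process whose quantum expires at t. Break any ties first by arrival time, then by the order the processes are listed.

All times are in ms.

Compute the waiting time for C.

6

Gantt: | A 0-4 | B 4-8 | C 8-12 | A 12-16 | D 16-19 | E 19-23 | B 23-25 | A 25-29 | E 29-40 |
Completion: A=29  B=25  C=12  D=19  E=40
Turnaround (C−A): A=29  B=23  C=10  D=13  E=32
Waiting(C) = turnaround − burst = 10 − 4 = 6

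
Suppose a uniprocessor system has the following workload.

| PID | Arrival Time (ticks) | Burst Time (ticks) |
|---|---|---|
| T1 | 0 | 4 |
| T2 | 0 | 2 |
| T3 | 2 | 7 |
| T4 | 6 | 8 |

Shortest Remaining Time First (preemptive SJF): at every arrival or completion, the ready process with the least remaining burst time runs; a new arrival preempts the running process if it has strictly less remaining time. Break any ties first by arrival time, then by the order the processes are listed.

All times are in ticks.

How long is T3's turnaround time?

11

Gantt: | T2 0-2 | T1 2-6 | T3 6-13 | T4 13-21 |
Completion: T1=6  T2=2  T3=13  T4=21
Turnaround (C−A): T1=6  T2=2  T3=11  T4=15
Turnaround(T3) = completion − arrival = 13 − 2 = 11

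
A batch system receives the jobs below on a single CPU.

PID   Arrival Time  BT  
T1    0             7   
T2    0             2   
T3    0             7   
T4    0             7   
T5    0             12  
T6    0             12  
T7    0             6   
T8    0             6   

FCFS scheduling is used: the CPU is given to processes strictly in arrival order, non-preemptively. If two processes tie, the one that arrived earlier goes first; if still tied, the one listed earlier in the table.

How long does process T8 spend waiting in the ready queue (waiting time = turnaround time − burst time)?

Schedule: | T1 0-7 | T2 7-9 | T3 9-16 | T4 16-23 | T5 23-35 | T6 35-47 | T7 47-53 | T8 53-59 |
Completion: T1=7  T2=9  T3=16  T4=23  T5=35  T6=47  T7=53  T8=59
Waiting(T8) = turnaround − burst = 59 − 6 = 53

53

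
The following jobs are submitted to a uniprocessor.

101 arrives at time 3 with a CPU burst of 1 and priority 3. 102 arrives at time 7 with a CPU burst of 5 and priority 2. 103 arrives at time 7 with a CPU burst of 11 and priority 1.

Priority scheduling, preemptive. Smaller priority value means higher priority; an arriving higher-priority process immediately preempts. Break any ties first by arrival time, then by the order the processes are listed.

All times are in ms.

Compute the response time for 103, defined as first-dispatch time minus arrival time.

0

Gantt: | idle 0-3 | 101 3-4 | idle 4-7 | 103 7-18 | 102 18-23 |
Completion: 101=4  102=23  103=18
Response(103) = first start − arrival = 7 − 7 = 0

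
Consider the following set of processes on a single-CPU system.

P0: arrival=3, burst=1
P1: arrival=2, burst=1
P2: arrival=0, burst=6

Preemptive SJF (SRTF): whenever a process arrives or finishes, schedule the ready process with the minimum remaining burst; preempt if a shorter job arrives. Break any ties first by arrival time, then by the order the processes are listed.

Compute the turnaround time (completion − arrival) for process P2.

8

Timeline: | P2 0-2 | P1 2-3 | P0 3-4 | P2 4-8 |
Completion: P0=4  P1=3  P2=8
Turnaround(P2) = completion − arrival = 8 − 0 = 8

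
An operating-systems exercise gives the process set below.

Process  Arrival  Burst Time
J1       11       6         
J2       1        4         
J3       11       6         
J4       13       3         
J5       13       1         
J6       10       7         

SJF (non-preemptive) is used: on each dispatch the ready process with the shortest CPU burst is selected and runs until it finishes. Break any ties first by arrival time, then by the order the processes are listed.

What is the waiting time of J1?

10

Schedule: | idle 0-1 | J2 1-5 | idle 5-10 | J6 10-17 | J5 17-18 | J4 18-21 | J1 21-27 | J3 27-33 |
Completion: J1=27  J2=5  J3=33  J4=21  J5=18  J6=17
Turnaround (C−A): J1=16  J2=4  J3=22  J4=8  J5=5  J6=7
Waiting(J1) = turnaround − burst = 16 − 6 = 10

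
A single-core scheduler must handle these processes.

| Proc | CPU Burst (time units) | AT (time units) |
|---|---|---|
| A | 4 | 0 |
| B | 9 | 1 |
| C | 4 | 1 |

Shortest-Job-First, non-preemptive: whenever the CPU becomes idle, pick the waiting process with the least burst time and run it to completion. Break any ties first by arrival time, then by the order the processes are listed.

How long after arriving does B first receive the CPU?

Schedule: | A 0-4 | C 4-8 | B 8-17 |
Completion: A=4  B=17  C=8
Response(B) = first start − arrival = 8 − 1 = 7

7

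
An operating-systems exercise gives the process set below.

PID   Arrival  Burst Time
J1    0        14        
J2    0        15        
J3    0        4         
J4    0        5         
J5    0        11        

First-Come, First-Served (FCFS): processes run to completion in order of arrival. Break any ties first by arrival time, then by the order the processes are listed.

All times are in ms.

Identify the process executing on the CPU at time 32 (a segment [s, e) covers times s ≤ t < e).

J3

Gantt: | J1 0-14 | J2 14-29 | J3 29-33 | J4 33-38 | J5 38-49 |
Completion: J1=14  J2=29  J3=33  J4=38  J5=49
Turnaround (C−A): J1=14  J2=29  J3=33  J4=38  J5=49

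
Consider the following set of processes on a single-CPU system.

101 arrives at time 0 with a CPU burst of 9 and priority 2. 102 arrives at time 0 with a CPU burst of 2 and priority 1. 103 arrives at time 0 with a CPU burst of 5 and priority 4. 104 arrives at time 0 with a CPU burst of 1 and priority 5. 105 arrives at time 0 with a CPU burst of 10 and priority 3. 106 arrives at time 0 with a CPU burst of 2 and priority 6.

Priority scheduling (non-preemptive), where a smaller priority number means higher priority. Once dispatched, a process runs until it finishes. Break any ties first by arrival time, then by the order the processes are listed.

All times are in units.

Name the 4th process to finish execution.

103

Schedule: | 102 0-2 | 101 2-11 | 105 11-21 | 103 21-26 | 104 26-27 | 106 27-29 |
Completion: 101=11  102=2  103=26  104=27  105=21  106=29
Finish order: 102 → 101 → 105 → 103 → 104 → 106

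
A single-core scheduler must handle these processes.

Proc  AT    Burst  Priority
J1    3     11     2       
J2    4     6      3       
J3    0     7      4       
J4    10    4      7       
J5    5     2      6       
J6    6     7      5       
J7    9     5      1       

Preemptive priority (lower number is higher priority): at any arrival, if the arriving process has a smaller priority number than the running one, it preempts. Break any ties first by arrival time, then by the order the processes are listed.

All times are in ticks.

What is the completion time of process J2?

25

Gantt: | J3 0-3 | J1 3-9 | J7 9-14 | J1 14-19 | J2 19-25 | J3 25-29 | J6 29-36 | J5 36-38 | J4 38-42 |
Completion: J1=19  J2=25  J3=29  J4=42  J5=38  J6=36  J7=14
Turnaround (C−A): J1=16  J2=21  J3=29  J4=32  J5=33  J6=30  J7=5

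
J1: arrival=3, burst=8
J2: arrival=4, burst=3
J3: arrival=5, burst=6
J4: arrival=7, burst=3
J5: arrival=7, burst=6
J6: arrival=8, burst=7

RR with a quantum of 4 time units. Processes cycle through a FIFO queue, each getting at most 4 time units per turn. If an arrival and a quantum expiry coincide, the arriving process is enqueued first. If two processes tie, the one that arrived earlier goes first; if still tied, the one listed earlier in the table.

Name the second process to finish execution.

J4

Schedule: | idle 0-3 | J1 3-7 | J2 7-10 | J3 10-14 | J4 14-17 | J5 17-21 | J1 21-25 | J6 25-29 | J3 29-31 | J5 31-33 | J6 33-36 |
Completion: J1=25  J2=10  J3=31  J4=17  J5=33  J6=36
Turnaround (C−A): J1=22  J2=6  J3=26  J4=10  J5=26  J6=28
Finish order: J2 → J4 → J1 → J3 → J5 → J6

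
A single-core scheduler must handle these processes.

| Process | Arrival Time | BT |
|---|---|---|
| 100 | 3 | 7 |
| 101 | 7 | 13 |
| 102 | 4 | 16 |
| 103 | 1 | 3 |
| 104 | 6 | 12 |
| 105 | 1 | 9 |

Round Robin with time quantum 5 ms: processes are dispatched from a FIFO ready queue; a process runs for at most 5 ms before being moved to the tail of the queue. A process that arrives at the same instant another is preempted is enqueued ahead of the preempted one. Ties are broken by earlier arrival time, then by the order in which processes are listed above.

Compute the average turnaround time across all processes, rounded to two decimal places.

38.00

Schedule: | idle 0-1 | 103 1-4 | 105 4-9 | 100 9-14 | 102 14-19 | 104 19-24 | 101 24-29 | 105 29-33 | 100 33-35 | 102 35-40 | 104 40-45 | 101 45-50 | 102 50-55 | 104 55-57 | 101 57-60 | 102 60-61 |
Completion: 100=35  101=60  102=61  103=4  104=57  105=33
Turnaround (C−A): 100=32  101=53  102=57  103=3  104=51  105=32
Turnaround times: 100=32, 101=53, 102=57, 103=3, 104=51, 105=32
Average turnaround = (32+53+57+3+51+32) / 6 = 228/6 = 38.00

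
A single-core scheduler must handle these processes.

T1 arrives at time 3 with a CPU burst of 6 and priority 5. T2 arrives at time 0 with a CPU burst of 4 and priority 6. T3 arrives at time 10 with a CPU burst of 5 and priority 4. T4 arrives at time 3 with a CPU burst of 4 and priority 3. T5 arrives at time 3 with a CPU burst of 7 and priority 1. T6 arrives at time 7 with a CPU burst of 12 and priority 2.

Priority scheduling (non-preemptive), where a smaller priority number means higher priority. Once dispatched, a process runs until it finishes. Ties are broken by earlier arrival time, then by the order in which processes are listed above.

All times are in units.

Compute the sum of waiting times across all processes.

Timeline: | T2 0-4 | T5 4-11 | T6 11-23 | T4 23-27 | T3 27-32 | T1 32-38 |
Completion: T1=38  T2=4  T3=32  T4=27  T5=11  T6=23
Waiting = turnaround − burst: T1=29, T2=0, T3=17, T4=20, T5=1, T6=4
Total waiting = 29 + 0 + 17 + 20 + 1 + 4 = 71

71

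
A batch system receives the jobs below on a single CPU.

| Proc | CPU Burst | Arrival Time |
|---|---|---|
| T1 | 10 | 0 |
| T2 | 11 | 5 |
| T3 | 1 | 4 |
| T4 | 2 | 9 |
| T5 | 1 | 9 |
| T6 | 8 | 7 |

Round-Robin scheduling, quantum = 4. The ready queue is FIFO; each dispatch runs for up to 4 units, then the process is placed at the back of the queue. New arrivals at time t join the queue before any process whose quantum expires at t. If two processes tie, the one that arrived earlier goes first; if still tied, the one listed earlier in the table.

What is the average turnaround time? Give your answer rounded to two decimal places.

15.83

Gantt: | T1 0-4 | T3 4-5 | T1 5-9 | T2 9-13 | T6 13-17 | T4 17-19 | T5 19-20 | T1 20-22 | T2 22-26 | T6 26-30 | T2 30-33 |
Completion: T1=22  T2=33  T3=5  T4=19  T5=20  T6=30
Turnaround (C−A): T1=22  T2=28  T3=1  T4=10  T5=11  T6=23
Turnaround times: T1=22, T2=28, T3=1, T4=10, T5=11, T6=23
Average turnaround = (22+28+1+10+11+23) / 6 = 95/6 = 15.83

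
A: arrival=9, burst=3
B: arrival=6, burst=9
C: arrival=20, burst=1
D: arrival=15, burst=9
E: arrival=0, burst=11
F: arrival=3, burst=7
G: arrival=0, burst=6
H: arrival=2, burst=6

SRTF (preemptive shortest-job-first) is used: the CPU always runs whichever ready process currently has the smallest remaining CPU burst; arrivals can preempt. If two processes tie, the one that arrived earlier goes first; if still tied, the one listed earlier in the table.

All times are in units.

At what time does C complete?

21

Schedule: | G 0-6 | H 6-12 | A 12-15 | F 15-20 | C 20-21 | F 21-23 | B 23-32 | D 32-41 | E 41-52 |
Completion: A=15  B=32  C=21  D=41  E=52  F=23  G=6  H=12
Turnaround (C−A): A=6  B=26  C=1  D=26  E=52  F=20  G=6  H=10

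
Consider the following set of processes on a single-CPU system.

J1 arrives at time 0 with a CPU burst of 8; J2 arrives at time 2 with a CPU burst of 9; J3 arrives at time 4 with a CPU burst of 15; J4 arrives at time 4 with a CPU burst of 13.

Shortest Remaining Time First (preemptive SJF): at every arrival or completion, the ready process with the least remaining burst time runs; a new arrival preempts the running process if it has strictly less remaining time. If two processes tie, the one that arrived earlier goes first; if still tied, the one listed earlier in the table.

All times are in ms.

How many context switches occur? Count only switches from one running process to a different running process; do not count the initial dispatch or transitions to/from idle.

3

Gantt: | J1 0-8 | J2 8-17 | J4 17-30 | J3 30-45 |
Completion: J1=8  J2=17  J3=45  J4=30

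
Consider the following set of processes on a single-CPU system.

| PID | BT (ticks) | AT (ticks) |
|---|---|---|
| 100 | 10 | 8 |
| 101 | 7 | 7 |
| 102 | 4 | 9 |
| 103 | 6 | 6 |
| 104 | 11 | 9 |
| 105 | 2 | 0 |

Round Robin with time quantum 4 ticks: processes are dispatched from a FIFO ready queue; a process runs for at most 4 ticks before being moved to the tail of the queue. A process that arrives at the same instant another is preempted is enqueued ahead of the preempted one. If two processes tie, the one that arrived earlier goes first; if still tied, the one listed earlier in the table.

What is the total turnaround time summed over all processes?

Timeline: | 105 0-2 | idle 2-6 | 103 6-10 | 101 10-14 | 100 14-18 | 102 18-22 | 104 22-26 | 103 26-28 | 101 28-31 | 100 31-35 | 104 35-39 | 100 39-41 | 104 41-44 |
Completion: 100=41  101=31  102=22  103=28  104=44  105=2
Turnaround (C−A): 100=33  101=24  102=13  103=22  104=35  105=2
Turnaround = completion − arrival: 100=33, 101=24, 102=13, 103=22, 104=35, 105=2
Total turnaround = 33 + 24 + 13 + 22 + 35 + 2 = 129

129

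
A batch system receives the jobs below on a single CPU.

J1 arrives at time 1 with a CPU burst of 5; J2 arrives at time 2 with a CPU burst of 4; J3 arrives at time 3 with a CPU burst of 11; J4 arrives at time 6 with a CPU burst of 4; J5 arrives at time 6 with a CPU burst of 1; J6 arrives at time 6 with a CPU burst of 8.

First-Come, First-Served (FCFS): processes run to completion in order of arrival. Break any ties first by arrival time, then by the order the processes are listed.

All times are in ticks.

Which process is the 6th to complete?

Schedule: | idle 0-1 | J1 1-6 | J2 6-10 | J3 10-21 | J4 21-25 | J5 25-26 | J6 26-34 |
Completion: J1=6  J2=10  J3=21  J4=25  J5=26  J6=34
Turnaround (C−A): J1=5  J2=8  J3=18  J4=19  J5=20  J6=28
Finish order: J1 → J2 → J3 → J4 → J5 → J6

J6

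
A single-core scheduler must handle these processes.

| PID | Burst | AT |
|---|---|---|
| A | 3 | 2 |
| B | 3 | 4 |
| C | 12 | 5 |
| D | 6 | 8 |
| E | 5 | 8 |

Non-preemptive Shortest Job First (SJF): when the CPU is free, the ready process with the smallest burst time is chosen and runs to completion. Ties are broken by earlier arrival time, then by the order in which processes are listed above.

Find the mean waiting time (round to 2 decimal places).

4.00

Gantt: | idle 0-2 | A 2-5 | B 5-8 | E 8-13 | D 13-19 | C 19-31 |
Completion: A=5  B=8  C=31  D=19  E=13
Turnaround (C−A): A=3  B=4  C=26  D=11  E=5
Waiting times: A=0, B=1, C=14, D=5, E=0
Average waiting = (0+1+14+5+0) / 5 = 20/5 = 4.00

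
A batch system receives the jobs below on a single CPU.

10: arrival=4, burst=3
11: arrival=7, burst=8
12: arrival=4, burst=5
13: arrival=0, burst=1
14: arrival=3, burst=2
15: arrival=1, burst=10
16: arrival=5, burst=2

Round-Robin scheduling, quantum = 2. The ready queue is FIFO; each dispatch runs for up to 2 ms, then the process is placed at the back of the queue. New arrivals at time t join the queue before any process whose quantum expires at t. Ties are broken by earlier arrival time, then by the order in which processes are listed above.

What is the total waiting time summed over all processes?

Timeline: | 13 0-1 | 15 1-3 | 14 3-5 | 15 5-7 | 10 7-9 | 12 9-11 | 16 11-13 | 11 13-15 | 15 15-17 | 10 17-18 | 12 18-20 | 11 20-22 | 15 22-24 | 12 24-25 | 11 25-27 | 15 27-29 | 11 29-31 |
Completion: 10=18  11=31  12=25  13=1  14=5  15=29  16=13
Turnaround (C−A): 10=14  11=24  12=21  13=1  14=2  15=28  16=8
Waiting = turnaround − burst: 10=11, 11=16, 12=16, 13=0, 14=0, 15=18, 16=6
Total waiting = 11 + 16 + 16 + 0 + 0 + 18 + 6 = 67

67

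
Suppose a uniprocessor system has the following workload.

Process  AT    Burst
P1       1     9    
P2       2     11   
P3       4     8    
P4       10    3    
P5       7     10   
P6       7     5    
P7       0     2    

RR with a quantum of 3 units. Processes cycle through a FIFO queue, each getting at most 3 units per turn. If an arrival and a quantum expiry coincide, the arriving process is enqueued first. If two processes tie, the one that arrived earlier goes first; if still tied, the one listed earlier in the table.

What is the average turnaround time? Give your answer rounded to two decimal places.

Timeline: | P7 0-2 | P1 2-5 | P2 5-8 | P3 8-11 | P1 11-14 | P5 14-17 | P6 17-20 | P2 20-23 | P4 23-26 | P3 26-29 | P1 29-32 | P5 32-35 | P6 35-37 | P2 37-40 | P3 40-42 | P5 42-45 | P2 45-47 | P5 47-48 |
Completion: P1=32  P2=47  P3=42  P4=26  P5=48  P6=37  P7=2
Turnaround times: P1=31, P2=45, P3=38, P4=16, P5=41, P6=30, P7=2
Average turnaround = (31+45+38+16+41+30+2) / 7 = 203/7 = 29.00

29.00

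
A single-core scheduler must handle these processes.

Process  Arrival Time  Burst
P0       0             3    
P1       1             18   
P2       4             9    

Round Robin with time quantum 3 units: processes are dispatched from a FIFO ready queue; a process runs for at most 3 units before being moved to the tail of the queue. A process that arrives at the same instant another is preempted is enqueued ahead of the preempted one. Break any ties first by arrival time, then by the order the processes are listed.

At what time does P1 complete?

Timeline: | P0 0-3 | P1 3-6 | P2 6-9 | P1 9-12 | P2 12-15 | P1 15-18 | P2 18-21 | P1 21-30 |
Completion: P0=3  P1=30  P2=21
Turnaround (C−A): P0=3  P1=29  P2=17

30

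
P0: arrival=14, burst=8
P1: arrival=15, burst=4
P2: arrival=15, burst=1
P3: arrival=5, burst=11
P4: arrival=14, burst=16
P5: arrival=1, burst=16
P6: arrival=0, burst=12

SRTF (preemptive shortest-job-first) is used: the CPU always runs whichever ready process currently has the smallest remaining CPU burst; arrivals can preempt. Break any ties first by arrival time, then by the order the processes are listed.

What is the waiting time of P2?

Gantt: | P6 0-12 | P3 12-14 | P0 14-15 | P2 15-16 | P1 16-20 | P0 20-27 | P3 27-36 | P5 36-52 | P4 52-68 |
Completion: P0=27  P1=20  P2=16  P3=36  P4=68  P5=52  P6=12
Turnaround (C−A): P0=13  P1=5  P2=1  P3=31  P4=54  P5=51  P6=12
Waiting(P2) = turnaround − burst = 1 − 1 = 0

0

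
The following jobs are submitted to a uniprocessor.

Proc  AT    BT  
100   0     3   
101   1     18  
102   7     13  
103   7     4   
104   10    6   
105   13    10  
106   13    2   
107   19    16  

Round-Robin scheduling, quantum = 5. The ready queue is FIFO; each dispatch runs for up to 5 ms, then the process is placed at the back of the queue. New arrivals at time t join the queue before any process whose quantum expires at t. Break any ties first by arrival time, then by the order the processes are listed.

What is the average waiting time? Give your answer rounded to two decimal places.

26.63

Gantt: | 100 0-3 | 101 3-8 | 102 8-13 | 103 13-17 | 101 17-22 | 104 22-27 | 105 27-32 | 106 32-34 | 102 34-39 | 107 39-44 | 101 44-49 | 104 49-50 | 105 50-55 | 102 55-58 | 107 58-63 | 101 63-66 | 107 66-72 |
Completion: 100=3  101=66  102=58  103=17  104=50  105=55  106=34  107=72
Waiting times: 100=0, 101=47, 102=38, 103=6, 104=34, 105=32, 106=19, 107=37
Average waiting = (0+47+38+6+34+32+19+37) / 8 = 213/8 = 26.63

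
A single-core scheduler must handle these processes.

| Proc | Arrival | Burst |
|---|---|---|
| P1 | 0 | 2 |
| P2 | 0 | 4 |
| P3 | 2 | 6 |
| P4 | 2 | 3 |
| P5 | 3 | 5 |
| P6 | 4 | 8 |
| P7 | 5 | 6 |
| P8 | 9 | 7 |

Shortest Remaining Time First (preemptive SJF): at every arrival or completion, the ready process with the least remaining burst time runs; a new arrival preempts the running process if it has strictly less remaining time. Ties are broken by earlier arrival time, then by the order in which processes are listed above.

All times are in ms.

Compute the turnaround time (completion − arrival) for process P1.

Timeline: | P1 0-2 | P4 2-5 | P2 5-9 | P5 9-14 | P3 14-20 | P7 20-26 | P8 26-33 | P6 33-41 |
Completion: P1=2  P2=9  P3=20  P4=5  P5=14  P6=41  P7=26  P8=33
Turnaround(P1) = completion − arrival = 2 − 0 = 2

2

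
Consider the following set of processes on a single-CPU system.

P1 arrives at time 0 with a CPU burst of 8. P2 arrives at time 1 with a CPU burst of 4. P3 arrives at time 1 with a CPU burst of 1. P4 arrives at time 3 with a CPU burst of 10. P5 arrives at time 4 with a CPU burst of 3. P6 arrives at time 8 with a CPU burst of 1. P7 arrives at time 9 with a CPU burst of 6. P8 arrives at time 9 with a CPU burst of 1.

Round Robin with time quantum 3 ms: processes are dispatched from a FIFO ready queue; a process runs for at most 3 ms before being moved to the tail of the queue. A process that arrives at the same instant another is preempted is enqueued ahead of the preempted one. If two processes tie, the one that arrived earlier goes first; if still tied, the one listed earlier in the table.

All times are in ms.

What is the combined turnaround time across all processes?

Schedule: | P1 0-3 | P2 3-6 | P3 6-7 | P4 7-10 | P1 10-13 | P5 13-16 | P2 16-17 | P6 17-18 | P7 18-21 | P8 21-22 | P4 22-25 | P1 25-27 | P7 27-30 | P4 30-34 |
Completion: P1=27  P2=17  P3=7  P4=34  P5=16  P6=18  P7=30  P8=22
Turnaround = completion − arrival: P1=27, P2=16, P3=6, P4=31, P5=12, P6=10, P7=21, P8=13
Total turnaround = 27 + 16 + 6 + 31 + 12 + 10 + 21 + 13 = 136

136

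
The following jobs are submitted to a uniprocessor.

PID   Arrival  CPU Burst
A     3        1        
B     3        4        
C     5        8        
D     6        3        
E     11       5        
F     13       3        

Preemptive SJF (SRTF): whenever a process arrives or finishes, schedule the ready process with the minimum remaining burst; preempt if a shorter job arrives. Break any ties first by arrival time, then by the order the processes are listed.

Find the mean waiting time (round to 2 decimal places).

3.33

Schedule: | idle 0-3 | A 3-4 | B 4-8 | D 8-11 | E 11-16 | F 16-19 | C 19-27 |
Completion: A=4  B=8  C=27  D=11  E=16  F=19
Waiting times: A=0, B=1, C=14, D=2, E=0, F=3
Average waiting = (0+1+14+2+0+3) / 6 = 20/6 = 3.33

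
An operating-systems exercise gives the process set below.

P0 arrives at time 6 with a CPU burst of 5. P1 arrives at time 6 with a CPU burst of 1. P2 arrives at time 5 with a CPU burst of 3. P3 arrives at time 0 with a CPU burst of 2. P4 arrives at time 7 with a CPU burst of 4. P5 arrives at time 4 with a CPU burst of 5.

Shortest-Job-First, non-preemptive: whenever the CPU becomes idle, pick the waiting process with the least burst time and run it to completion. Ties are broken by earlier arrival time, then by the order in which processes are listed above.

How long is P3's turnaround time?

Schedule: | P3 0-2 | idle 2-4 | P5 4-9 | P1 9-10 | P2 10-13 | P4 13-17 | P0 17-22 |
Completion: P0=22  P1=10  P2=13  P3=2  P4=17  P5=9
Turnaround(P3) = completion − arrival = 2 − 0 = 2

2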